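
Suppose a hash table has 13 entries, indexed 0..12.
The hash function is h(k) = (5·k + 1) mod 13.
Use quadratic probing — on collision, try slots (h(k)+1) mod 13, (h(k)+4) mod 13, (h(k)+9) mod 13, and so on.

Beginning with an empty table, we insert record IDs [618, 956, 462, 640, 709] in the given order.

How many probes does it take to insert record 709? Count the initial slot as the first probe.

618 hashes to 10; slot 10 is free → place at 10.
956 hashes to 10; 10 taken → place at 11.
462 hashes to 10; 10,11 taken → place at 1.
640 hashes to 3; slot 3 is free → place at 3.
709 hashes to 10; 10,11,1 taken → place at 6.
Table: [., 462, ., 640, ., ., 709, ., ., ., 618, 956, .]

4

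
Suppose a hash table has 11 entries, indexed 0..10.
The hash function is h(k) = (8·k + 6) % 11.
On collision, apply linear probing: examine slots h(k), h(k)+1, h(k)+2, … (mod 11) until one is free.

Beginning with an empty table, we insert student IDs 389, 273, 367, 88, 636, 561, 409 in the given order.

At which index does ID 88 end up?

7

Insert 389: h=5, slot 5 empty -> index 5.
Insert 273: h=1, slot 1 empty -> index 1.
Insert 367: h=5, slot 5 occupied -> index 6.
Insert 88: h=6, slot 6 occupied -> index 7.
Insert 636: h=1, slot 1 occupied -> index 2.
Insert 561: h=6, slots 6,7 occupied -> index 8.
Insert 409: h=0, slot 0 empty -> index 0.
Table: [409, 273, 636, ., ., 389, 367, 88, 561, ., .]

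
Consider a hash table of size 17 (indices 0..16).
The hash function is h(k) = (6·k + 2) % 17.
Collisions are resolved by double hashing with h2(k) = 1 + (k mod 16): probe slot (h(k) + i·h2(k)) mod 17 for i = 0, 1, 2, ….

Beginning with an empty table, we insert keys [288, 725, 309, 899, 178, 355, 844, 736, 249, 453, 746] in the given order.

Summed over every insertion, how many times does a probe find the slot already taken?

288: h=13 → slot 13
725: h=0 → slot 0
309: h=3 → slot 3
899: h=7 → slot 7
178: h=16 → slot 16
355: h=7, h2=4, probe 7,11 → slot 11
844: h=0, h2=13, probe 0,13,9 → slot 9
736: h=15 → slot 15
249: h=0, h2=10, probe 0,10 → slot 10
453: h=0, h2=6, probe 0,6 → slot 6
746: h=7, h2=11, probe 7,1 → slot 1
Table: [725, 746, _, 309, _, _, 453, 899, _, 844, 249, 355, _, 288, _, 736, 178]

6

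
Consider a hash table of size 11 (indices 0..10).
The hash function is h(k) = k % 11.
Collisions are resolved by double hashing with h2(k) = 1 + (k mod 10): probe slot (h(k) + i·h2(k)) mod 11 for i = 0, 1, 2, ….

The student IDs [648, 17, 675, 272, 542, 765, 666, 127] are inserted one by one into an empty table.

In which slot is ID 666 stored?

648: h=10 → slot 10
17: h=6 → slot 6
675: h=4 → slot 4
272: h=8 → slot 8
542: h=3 → slot 3
765: h=6, h2=6, probe 6,1 → slot 1
666: h=6, h2=7, probe 6,2 → slot 2
127: h=6, h2=8, probe 6,3,0 → slot 0
Table: [127, 765, 666, 542, 675, _, 17, _, 272, _, 648]

2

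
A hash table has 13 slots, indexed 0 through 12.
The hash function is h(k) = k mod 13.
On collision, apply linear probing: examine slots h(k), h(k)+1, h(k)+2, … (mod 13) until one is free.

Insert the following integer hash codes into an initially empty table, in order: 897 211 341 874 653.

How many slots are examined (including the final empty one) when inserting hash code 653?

4

897: h=0 → slot 0
211: h=3 → slot 3
341: h=3, probe 3,4 → slot 4
874: h=3, probe 3,4,5 → slot 5
653: h=3, probe 3,4,5,6 → slot 6
Table: [897, _, _, 211, 341, 874, 653, _, _, _, _, _, _]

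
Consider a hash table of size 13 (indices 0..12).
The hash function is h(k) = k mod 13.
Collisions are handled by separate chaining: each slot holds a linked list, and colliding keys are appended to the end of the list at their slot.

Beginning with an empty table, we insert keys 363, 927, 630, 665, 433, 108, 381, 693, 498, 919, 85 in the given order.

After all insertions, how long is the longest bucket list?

Insert 363: h=12, bucket 12 empty → new chain.
Insert 927: h=4, bucket 4 empty → new chain.
Insert 630: h=6, bucket 6 empty → new chain.
Insert 665: h=2, bucket 2 empty → new chain.
Insert 433: h=4, bucket 4 nonempty → append to chain.
Insert 108: h=4, bucket 4 nonempty → append to chain.
Insert 381: h=4, bucket 4 nonempty → append to chain.
Insert 693: h=4, bucket 4 nonempty → append to chain.
Insert 498: h=4, bucket 4 nonempty → append to chain.
Insert 919: h=9, bucket 9 empty → new chain.
Insert 85: h=7, bucket 7 empty → new chain.
Final buckets:
0: .
1: .
2: 665
3: .
4: 927 -> 433 -> 108 -> 381 -> 693 -> 498
5: .
6: 630
7: 85
8: .
9: 919
10: .
11: .
12: 363

6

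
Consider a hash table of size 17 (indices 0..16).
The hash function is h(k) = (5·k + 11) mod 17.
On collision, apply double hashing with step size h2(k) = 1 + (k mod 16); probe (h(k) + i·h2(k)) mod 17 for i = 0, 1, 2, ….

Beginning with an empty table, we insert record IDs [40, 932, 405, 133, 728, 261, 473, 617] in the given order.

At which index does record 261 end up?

40: h=7 -> slot 7
932: h=13 -> slot 13
405: h=13, h2=6, probe 13,2 -> slot 2
133: h=13, h2=6, probe 13,2,8 -> slot 8
728: h=13, h2=9, probe 13,5 -> slot 5
261: h=7, h2=6, probe 7,13,2,8,14 -> slot 14
473: h=13, h2=10, probe 13,6 -> slot 6
617: h=2, h2=10, probe 2,12 -> slot 12
Table: [-, -, 405, -, -, 728, 473, 40, 133, -, -, -, 617, 932, 261, -, -]

14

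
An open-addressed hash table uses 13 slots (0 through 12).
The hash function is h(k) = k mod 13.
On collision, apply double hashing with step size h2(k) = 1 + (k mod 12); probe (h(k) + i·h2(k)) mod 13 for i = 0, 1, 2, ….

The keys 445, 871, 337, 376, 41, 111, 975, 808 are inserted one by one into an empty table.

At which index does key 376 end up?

4

445 hashes to 3; slot 3 is free -> place at 3.
871 hashes to 0; slot 0 is free -> place at 0.
337 hashes to 12; slot 12 is free -> place at 12.
376 hashes to 12, h2=5; 12 taken -> place at 4.
41 hashes to 2; slot 2 is free -> place at 2.
111 hashes to 7; slot 7 is free -> place at 7.
975 hashes to 0, h2=4; 0,4 taken -> place at 8.
808 hashes to 2, h2=5; 2,7,12,4 taken -> place at 9.
Table: [871, ∅, 41, 445, 376, ∅, ∅, 111, 975, 808, ∅, ∅, 337]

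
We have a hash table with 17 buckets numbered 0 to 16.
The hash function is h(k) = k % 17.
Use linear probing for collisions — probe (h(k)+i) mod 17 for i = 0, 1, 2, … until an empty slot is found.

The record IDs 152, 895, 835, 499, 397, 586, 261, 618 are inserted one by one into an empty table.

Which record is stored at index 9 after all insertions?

Insert 152: h=16, slot 16 empty -> index 16.
Insert 895: h=11, slot 11 empty -> index 11.
Insert 835: h=2, slot 2 empty -> index 2.
Insert 499: h=6, slot 6 empty -> index 6.
Insert 397: h=6, slot 6 occupied -> index 7.
Insert 586: h=8, slot 8 empty -> index 8.
Insert 261: h=6, slots 6,7,8 occupied -> index 9.
Insert 618: h=6, slots 6,7,8,9 occupied -> index 10.
Table: [., ., 835, ., ., ., 499, 397, 586, 261, 618, 895, ., ., ., ., 152]

261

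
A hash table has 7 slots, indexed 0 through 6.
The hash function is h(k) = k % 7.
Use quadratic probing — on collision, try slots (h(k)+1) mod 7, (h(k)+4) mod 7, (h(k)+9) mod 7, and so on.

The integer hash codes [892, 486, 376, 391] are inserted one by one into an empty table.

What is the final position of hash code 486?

4

892 hashes to 3; slot 3 is free -> place at 3.
486 hashes to 3; 3 taken -> place at 4.
376 hashes to 5; slot 5 is free -> place at 5.
391 hashes to 6; slot 6 is free -> place at 6.
Table: [., ., ., 892, 486, 376, 391]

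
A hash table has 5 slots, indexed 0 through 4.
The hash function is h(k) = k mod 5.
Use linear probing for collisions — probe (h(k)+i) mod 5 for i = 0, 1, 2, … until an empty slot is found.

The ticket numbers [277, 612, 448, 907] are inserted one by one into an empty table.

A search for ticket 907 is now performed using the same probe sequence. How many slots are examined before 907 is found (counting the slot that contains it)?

277: h=2 → slot 2
612: h=2, probe 2,3 → slot 3
448: h=3, probe 3,4 → slot 4
907: h=2, probe 2,3,4,0 → slot 0
Table: [907, ∅, 277, 612, 448]
Lookup 907: h=2, probe 2,3,4,0 → found at 0.

4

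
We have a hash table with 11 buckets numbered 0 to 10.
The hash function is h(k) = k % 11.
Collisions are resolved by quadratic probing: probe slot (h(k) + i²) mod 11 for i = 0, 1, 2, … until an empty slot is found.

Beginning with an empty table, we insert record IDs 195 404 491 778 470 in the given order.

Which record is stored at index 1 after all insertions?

Insert 195: h=8, slot 8 empty → index 8.
Insert 404: h=8, slot 8 occupied → index 9.
Insert 491: h=7, slot 7 empty → index 7.
Insert 778: h=8, slots 8,9 occupied → index 1.
Insert 470: h=8, slots 8,9,1 occupied → index 6.
Table: [∅, 778, ∅, ∅, ∅, ∅, 470, 491, 195, 404, ∅]

778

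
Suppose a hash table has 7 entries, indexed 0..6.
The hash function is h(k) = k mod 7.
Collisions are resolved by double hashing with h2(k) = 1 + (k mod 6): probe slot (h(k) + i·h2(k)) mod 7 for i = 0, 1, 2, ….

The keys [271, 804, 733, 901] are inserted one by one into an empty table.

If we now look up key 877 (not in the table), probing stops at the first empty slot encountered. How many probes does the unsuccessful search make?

Insert 271: h=5, slot 5 empty -> index 5.
Insert 804: h=6, slot 6 empty -> index 6.
Insert 733: h=5, h2=2, slot 5 occupied -> index 0.
Insert 901: h=5, h2=2, slots 5,0 occupied -> index 2.
Table: [733, ., 901, ., ., 271, 804]
Lookup 877: h=2, h2=2, probe 2,4 → slot 4 empty, not found.

2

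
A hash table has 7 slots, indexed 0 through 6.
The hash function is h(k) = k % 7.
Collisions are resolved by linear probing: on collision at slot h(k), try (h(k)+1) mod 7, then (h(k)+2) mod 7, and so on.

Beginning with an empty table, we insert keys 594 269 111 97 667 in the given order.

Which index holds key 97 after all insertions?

594 hashes to 6; slot 6 is free => place at 6.
269 hashes to 3; slot 3 is free => place at 3.
111 hashes to 6; 6 taken => place at 0.
97 hashes to 6; 6,0 taken => place at 1.
667 hashes to 2; slot 2 is free => place at 2.
Table: [111, 97, 667, 269, ∅, ∅, 594]

1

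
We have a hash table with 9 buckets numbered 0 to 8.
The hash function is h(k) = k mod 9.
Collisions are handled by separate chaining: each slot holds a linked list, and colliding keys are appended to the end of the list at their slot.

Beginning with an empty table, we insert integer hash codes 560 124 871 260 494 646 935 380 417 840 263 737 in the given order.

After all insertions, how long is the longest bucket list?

4

Insert 560: h=2, bucket 2 empty -> new chain.
Insert 124: h=7, bucket 7 empty -> new chain.
Insert 871: h=7, bucket 7 nonempty -> append to chain.
Insert 260: h=8, bucket 8 empty -> new chain.
Insert 494: h=8, bucket 8 nonempty -> append to chain.
Insert 646: h=7, bucket 7 nonempty -> append to chain.
Insert 935: h=8, bucket 8 nonempty -> append to chain.
Insert 380: h=2, bucket 2 nonempty -> append to chain.
Insert 417: h=3, bucket 3 empty -> new chain.
Insert 840: h=3, bucket 3 nonempty -> append to chain.
Insert 263: h=2, bucket 2 nonempty -> append to chain.
Insert 737: h=8, bucket 8 nonempty -> append to chain.
Final buckets:
0: ∅
1: ∅
2: 560 -> 380 -> 263
3: 417 -> 840
4: ∅
5: ∅
6: ∅
7: 124 -> 871 -> 646
8: 260 -> 494 -> 935 -> 737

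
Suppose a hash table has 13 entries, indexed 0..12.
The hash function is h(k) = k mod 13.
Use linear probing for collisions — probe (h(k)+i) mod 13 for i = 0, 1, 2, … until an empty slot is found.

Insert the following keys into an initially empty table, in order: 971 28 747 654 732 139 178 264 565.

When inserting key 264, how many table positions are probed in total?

Insert 971: h=9, slot 9 empty -> index 9.
Insert 28: h=2, slot 2 empty -> index 2.
Insert 747: h=6, slot 6 empty -> index 6.
Insert 654: h=4, slot 4 empty -> index 4.
Insert 732: h=4, slot 4 occupied -> index 5.
Insert 139: h=9, slot 9 occupied -> index 10.
Insert 178: h=9, slots 9,10 occupied -> index 11.
Insert 264: h=4, slots 4,5,6 occupied -> index 7.
Insert 565: h=6, slots 6,7 occupied -> index 8.
Table: [—, —, 28, —, 654, 732, 747, 264, 565, 971, 139, 178, —]

4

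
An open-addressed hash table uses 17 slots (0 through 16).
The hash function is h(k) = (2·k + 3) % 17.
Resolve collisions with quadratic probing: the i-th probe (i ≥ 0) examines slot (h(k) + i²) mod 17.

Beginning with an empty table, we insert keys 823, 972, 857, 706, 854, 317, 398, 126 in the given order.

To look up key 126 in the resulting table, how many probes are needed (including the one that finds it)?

823 hashes to 0; slot 0 is free -> place at 0.
972 hashes to 9; slot 9 is free -> place at 9.
857 hashes to 0; 0 taken -> place at 1.
706 hashes to 4; slot 4 is free -> place at 4.
854 hashes to 11; slot 11 is free -> place at 11.
317 hashes to 8; slot 8 is free -> place at 8.
398 hashes to 0; 0,1,4,9 taken -> place at 16.
126 hashes to 0; 0,1,4,9,16,8 taken -> place at 2.
Table: [823, 857, 126, ∅, 706, ∅, ∅, ∅, 317, 972, ∅, 854, ∅, ∅, ∅, ∅, 398]
Lookup 126: h=0, probe 0,1,4,9,16,8,2 → found at 2.

7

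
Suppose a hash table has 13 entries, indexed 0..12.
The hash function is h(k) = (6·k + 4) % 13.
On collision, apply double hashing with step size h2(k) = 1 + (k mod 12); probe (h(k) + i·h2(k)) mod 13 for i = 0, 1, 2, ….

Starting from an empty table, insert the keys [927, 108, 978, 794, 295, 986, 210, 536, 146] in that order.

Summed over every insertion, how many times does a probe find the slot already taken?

927: h=2 -> slot 2
108: h=2, h2=1, probe 2,3 -> slot 3
978: h=9 -> slot 9
794: h=10 -> slot 10
295: h=6 -> slot 6
986: h=5 -> slot 5
210: h=3, h2=7, probe 3,10,4 -> slot 4
536: h=9, h2=9, probe 9,5,1 -> slot 1
146: h=9, h2=3, probe 9,12 -> slot 12
Table: [., 536, 927, 108, 210, 986, 295, ., ., 978, 794, ., 146]

6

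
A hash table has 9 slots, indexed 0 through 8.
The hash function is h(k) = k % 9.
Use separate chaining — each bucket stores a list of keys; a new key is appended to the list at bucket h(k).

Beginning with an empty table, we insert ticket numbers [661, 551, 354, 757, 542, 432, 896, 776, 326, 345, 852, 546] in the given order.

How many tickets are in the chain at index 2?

661 → bucket 4
551 → bucket 2
354 → bucket 3
757 → bucket 1
542 → bucket 2 (collision)
432 → bucket 0
896 → bucket 5
776 → bucket 2 (collision)
326 → bucket 2 (collision)
345 → bucket 3 (collision)
852 → bucket 6
546 → bucket 6 (collision)
Final buckets:
0: 432
1: 757
2: 551 -> 542 -> 776 -> 326
3: 354 -> 345
4: 661
5: 896
6: 852 -> 546
7: .
8: .

4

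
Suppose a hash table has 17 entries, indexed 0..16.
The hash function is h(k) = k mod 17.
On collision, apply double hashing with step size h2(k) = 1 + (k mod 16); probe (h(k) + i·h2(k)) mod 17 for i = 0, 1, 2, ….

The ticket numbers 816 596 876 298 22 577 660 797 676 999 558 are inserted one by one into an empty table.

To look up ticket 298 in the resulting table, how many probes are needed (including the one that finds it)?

2

816: h=0 -> slot 0
596: h=1 -> slot 1
876: h=9 -> slot 9
298: h=9, h2=11, probe 9,3 -> slot 3
22: h=5 -> slot 5
577: h=16 -> slot 16
660: h=14 -> slot 14
797: h=15 -> slot 15
676: h=13 -> slot 13
999: h=13, h2=8, probe 13,4 -> slot 4
558: h=14, h2=15, probe 14,12 -> slot 12
Table: [816, 596, _, 298, 999, 22, _, _, _, 876, _, _, 558, 676, 660, 797, 577]
Lookup 298: h=9, h2=11, probe 9,3 → found at 3.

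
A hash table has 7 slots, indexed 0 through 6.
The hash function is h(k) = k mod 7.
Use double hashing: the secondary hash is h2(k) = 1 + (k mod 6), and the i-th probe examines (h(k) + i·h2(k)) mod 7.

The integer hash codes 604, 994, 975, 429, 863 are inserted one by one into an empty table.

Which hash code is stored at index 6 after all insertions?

975

Insert 604: h=2, slot 2 empty -> index 2.
Insert 994: h=0, slot 0 empty -> index 0.
Insert 975: h=2, h2=4, slot 2 occupied -> index 6.
Insert 429: h=2, h2=4, slots 2,6 occupied -> index 3.
Insert 863: h=2, h2=6, slot 2 occupied -> index 1.
Table: [994, 863, 604, 429, —, —, 975]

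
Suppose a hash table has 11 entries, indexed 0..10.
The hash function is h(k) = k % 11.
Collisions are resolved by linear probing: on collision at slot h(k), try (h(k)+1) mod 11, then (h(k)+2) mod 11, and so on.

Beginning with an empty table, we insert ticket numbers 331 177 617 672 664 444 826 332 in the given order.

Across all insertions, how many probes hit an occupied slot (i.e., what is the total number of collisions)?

21

331: h=1 → slot 1
177: h=1, probe 1,2 → slot 2
617: h=1, probe 1,2,3 → slot 3
672: h=1, probe 1,2,3,4 → slot 4
664: h=4, probe 4,5 → slot 5
444: h=4, probe 4,5,6 → slot 6
826: h=1, probe 1,2,3,4,5,6,7 → slot 7
332: h=2, probe 2,3,4,5,6,7,8 → slot 8
Table: [_, 331, 177, 617, 672, 664, 444, 826, 332, _, _]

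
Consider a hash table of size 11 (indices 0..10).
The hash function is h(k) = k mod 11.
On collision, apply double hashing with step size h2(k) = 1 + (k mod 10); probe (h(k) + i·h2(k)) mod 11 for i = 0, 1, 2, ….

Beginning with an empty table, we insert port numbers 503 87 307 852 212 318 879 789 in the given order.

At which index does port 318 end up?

6

Insert 503: h=8, slot 8 empty → index 8.
Insert 87: h=10, slot 10 empty → index 10.
Insert 307: h=10, h2=8, slot 10 occupied → index 7.
Insert 852: h=5, slot 5 empty → index 5.
Insert 212: h=3, slot 3 empty → index 3.
Insert 318: h=10, h2=9, slots 10,8 occupied → index 6.
Insert 879: h=10, h2=10, slot 10 occupied → index 9.
Insert 789: h=8, h2=10, slots 8,7,6,5 occupied → index 4.
Table: [∅, ∅, ∅, 212, 789, 852, 318, 307, 503, 879, 87]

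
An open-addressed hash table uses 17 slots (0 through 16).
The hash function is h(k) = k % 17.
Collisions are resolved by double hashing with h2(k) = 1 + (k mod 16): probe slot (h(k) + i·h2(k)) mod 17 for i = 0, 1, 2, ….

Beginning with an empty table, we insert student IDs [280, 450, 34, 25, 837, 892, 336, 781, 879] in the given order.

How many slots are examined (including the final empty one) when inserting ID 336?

280: h=8 => slot 8
450: h=8, h2=3, probe 8,11 => slot 11
34: h=0 => slot 0
25: h=8, h2=10, probe 8,1 => slot 1
837: h=4 => slot 4
892: h=8, h2=13, probe 8,4,0,13 => slot 13
336: h=13, h2=1, probe 13,14 => slot 14
781: h=16 => slot 16
879: h=12 => slot 12
Table: [34, 25, -, -, 837, -, -, -, 280, -, -, 450, 879, 892, 336, -, 781]

2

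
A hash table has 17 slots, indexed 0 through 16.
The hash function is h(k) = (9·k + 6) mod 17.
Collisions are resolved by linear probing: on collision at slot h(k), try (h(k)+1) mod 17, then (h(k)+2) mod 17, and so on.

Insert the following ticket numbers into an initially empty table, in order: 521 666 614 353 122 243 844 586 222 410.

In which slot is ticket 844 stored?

5

Insert 521: h=3, slot 3 empty -> index 3.
Insert 666: h=16, slot 16 empty -> index 16.
Insert 614: h=7, slot 7 empty -> index 7.
Insert 353: h=4, slot 4 empty -> index 4.
Insert 122: h=16, slot 16 occupied -> index 0.
Insert 243: h=0, slot 0 occupied -> index 1.
Insert 844: h=3, slots 3,4 occupied -> index 5.
Insert 586: h=10, slot 10 empty -> index 10.
Insert 222: h=15, slot 15 empty -> index 15.
Insert 410: h=7, slot 7 occupied -> index 8.
Table: [122, 243, ∅, 521, 353, 844, ∅, 614, 410, ∅, 586, ∅, ∅, ∅, ∅, 222, 666]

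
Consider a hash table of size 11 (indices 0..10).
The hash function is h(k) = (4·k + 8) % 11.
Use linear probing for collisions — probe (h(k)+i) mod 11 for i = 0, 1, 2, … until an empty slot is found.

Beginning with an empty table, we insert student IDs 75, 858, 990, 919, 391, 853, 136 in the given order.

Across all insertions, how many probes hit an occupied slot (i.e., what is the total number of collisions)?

75: h=0 → slot 0
858: h=8 → slot 8
990: h=8, probe 8,9 → slot 9
919: h=10 → slot 10
391: h=10, probe 10,0,1 → slot 1
853: h=10, probe 10,0,1,2 → slot 2
136: h=2, probe 2,3 → slot 3
Table: [75, 391, 853, 136, ∅, ∅, ∅, ∅, 858, 990, 919]

7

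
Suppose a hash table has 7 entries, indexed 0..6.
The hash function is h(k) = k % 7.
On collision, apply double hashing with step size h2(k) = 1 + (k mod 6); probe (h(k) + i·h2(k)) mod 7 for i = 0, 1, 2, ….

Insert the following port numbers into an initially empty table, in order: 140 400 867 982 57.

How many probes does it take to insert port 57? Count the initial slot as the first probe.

2

140 hashes to 0; slot 0 is free → place at 0.
400 hashes to 1; slot 1 is free → place at 1.
867 hashes to 6; slot 6 is free → place at 6.
982 hashes to 2; slot 2 is free → place at 2.
57 hashes to 1, h2=4; 1 taken → place at 5.
Table: [140, 400, 982, -, -, 57, 867]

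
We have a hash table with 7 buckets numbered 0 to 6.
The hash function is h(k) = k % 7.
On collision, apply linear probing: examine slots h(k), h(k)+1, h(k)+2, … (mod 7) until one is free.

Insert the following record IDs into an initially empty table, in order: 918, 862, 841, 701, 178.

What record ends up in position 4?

701

918: h=1 → slot 1
862: h=1, probe 1,2 → slot 2
841: h=1, probe 1,2,3 → slot 3
701: h=1, probe 1,2,3,4 → slot 4
178: h=3, probe 3,4,5 → slot 5
Table: [., 918, 862, 841, 701, 178, .]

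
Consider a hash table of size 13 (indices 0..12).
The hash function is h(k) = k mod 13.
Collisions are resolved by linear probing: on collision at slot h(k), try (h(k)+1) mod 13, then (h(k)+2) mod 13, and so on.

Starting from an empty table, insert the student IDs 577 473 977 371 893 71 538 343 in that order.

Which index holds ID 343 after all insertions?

11

577 hashes to 5; slot 5 is free -> place at 5.
473 hashes to 5; 5 taken -> place at 6.
977 hashes to 2; slot 2 is free -> place at 2.
371 hashes to 7; slot 7 is free -> place at 7.
893 hashes to 9; slot 9 is free -> place at 9.
71 hashes to 6; 6,7 taken -> place at 8.
538 hashes to 5; 5,6,7,8,9 taken -> place at 10.
343 hashes to 5; 5,6,7,8,9,10 taken -> place at 11.
Table: [—, —, 977, —, —, 577, 473, 371, 71, 893, 538, 343, —]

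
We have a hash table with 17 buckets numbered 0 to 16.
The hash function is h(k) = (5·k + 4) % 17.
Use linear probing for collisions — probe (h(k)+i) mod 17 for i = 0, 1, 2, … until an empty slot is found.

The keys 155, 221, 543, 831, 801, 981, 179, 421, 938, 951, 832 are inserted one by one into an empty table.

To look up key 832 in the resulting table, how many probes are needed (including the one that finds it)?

7

Insert 155: h=14, slot 14 empty => index 14.
Insert 221: h=4, slot 4 empty => index 4.
Insert 543: h=16, slot 16 empty => index 16.
Insert 831: h=11, slot 11 empty => index 11.
Insert 801: h=14, slot 14 occupied => index 15.
Insert 981: h=13, slot 13 empty => index 13.
Insert 179: h=15, slots 15,16 occupied => index 0.
Insert 421: h=1, slot 1 empty => index 1.
Insert 938: h=2, slot 2 empty => index 2.
Insert 951: h=16, slots 16,0,1,2 occupied => index 3.
Insert 832: h=16, slots 16,0,1,2,3,4 occupied => index 5.
Table: [179, 421, 938, 951, 221, 832, ∅, ∅, ∅, ∅, ∅, 831, ∅, 981, 155, 801, 543]
Lookup 832: h=16, probe 16,0,1,2,3,4,5 → found at 5.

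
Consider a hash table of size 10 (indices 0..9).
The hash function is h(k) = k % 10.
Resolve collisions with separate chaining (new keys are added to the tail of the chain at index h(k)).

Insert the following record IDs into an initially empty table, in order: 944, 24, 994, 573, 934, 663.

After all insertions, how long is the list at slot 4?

4

Insert 944: h=4, bucket 4 empty → new chain.
Insert 24: h=4, bucket 4 nonempty → append to chain.
Insert 994: h=4, bucket 4 nonempty → append to chain.
Insert 573: h=3, bucket 3 empty → new chain.
Insert 934: h=4, bucket 4 nonempty → append to chain.
Insert 663: h=3, bucket 3 nonempty → append to chain.
Final buckets:
0: —
1: —
2: —
3: 573 -> 663
4: 944 -> 24 -> 994 -> 934
5: —
6: —
7: —
8: —
9: —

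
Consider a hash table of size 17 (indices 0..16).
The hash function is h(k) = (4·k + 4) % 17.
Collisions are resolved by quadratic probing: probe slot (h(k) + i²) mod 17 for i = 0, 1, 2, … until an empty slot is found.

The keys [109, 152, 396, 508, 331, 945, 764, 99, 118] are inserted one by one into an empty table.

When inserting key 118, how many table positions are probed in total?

3

Insert 109: h=15, slot 15 empty → index 15.
Insert 152: h=0, slot 0 empty → index 0.
Insert 396: h=7, slot 7 empty → index 7.
Insert 508: h=13, slot 13 empty → index 13.
Insert 331: h=2, slot 2 empty → index 2.
Insert 945: h=10, slot 10 empty → index 10.
Insert 764: h=0, slot 0 occupied → index 1.
Insert 99: h=9, slot 9 empty → index 9.
Insert 118: h=0, slots 0,1 occupied → index 4.
Table: [152, 764, 331, -, 118, -, -, 396, -, 99, 945, -, -, 508, -, 109, -]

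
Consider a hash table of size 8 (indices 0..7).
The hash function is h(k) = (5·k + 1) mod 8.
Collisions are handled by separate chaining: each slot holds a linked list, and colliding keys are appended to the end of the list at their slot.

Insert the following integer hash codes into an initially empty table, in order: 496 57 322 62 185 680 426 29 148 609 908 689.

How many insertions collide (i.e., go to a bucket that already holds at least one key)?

496 -> bucket 1
57 -> bucket 6
322 -> bucket 3
62 -> bucket 7
185 -> bucket 6 (collision)
680 -> bucket 1 (collision)
426 -> bucket 3 (collision)
29 -> bucket 2
148 -> bucket 5
609 -> bucket 6 (collision)
908 -> bucket 5 (collision)
689 -> bucket 6 (collision)
Final buckets:
0: —
1: 496 -> 680
2: 29
3: 322 -> 426
4: —
5: 148 -> 908
6: 57 -> 185 -> 609 -> 689
7: 62

6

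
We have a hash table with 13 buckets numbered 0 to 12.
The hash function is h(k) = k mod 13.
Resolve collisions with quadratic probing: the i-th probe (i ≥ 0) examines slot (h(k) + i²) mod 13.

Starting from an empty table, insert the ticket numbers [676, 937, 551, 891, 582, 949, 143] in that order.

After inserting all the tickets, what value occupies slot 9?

676 hashes to 0; slot 0 is free -> place at 0.
937 hashes to 1; slot 1 is free -> place at 1.
551 hashes to 5; slot 5 is free -> place at 5.
891 hashes to 7; slot 7 is free -> place at 7.
582 hashes to 10; slot 10 is free -> place at 10.
949 hashes to 0; 0,1 taken -> place at 4.
143 hashes to 0; 0,1,4 taken -> place at 9.
Table: [676, 937, ., ., 949, 551, ., 891, ., 143, 582, ., .]

143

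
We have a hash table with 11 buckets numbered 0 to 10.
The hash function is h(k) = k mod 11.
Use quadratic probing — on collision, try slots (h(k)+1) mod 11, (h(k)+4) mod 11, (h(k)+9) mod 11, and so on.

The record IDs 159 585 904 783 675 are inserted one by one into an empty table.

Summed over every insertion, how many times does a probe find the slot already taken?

Insert 159: h=5, slot 5 empty → index 5.
Insert 585: h=2, slot 2 empty → index 2.
Insert 904: h=2, slot 2 occupied → index 3.
Insert 783: h=2, slots 2,3 occupied → index 6.
Insert 675: h=4, slot 4 empty → index 4.
Table: [∅, ∅, 585, 904, 675, 159, 783, ∅, ∅, ∅, ∅]

3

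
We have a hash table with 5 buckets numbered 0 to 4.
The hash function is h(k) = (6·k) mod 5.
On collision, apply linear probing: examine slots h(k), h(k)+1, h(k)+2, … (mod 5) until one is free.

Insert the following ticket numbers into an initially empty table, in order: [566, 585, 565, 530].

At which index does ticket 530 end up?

566: h=1 => slot 1
585: h=0 => slot 0
565: h=0, probe 0,1,2 => slot 2
530: h=0, probe 0,1,2,3 => slot 3
Table: [585, 566, 565, 530, —]

3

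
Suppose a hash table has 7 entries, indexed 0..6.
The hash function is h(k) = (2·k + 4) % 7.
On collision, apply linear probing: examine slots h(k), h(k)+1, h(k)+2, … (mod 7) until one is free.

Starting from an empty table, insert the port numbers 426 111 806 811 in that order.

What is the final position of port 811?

Insert 426: h=2, slot 2 empty => index 2.
Insert 111: h=2, slot 2 occupied => index 3.
Insert 806: h=6, slot 6 empty => index 6.
Insert 811: h=2, slots 2,3 occupied => index 4.
Table: [—, —, 426, 111, 811, —, 806]

4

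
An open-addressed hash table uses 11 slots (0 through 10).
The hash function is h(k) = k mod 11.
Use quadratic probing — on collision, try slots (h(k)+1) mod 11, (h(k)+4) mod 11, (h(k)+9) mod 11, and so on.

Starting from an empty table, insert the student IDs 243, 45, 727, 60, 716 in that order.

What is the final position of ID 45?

Insert 243: h=1, slot 1 empty => index 1.
Insert 45: h=1, slot 1 occupied => index 2.
Insert 727: h=1, slots 1,2 occupied => index 5.
Insert 60: h=5, slot 5 occupied => index 6.
Insert 716: h=1, slots 1,2,5 occupied => index 10.
Table: [_, 243, 45, _, _, 727, 60, _, _, _, 716]

2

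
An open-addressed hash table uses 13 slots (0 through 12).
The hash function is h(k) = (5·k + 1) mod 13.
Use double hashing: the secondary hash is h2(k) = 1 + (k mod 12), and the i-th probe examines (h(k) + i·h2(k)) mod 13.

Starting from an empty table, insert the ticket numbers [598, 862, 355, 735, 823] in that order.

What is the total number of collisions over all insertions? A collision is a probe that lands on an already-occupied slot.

3

598: h=1 => slot 1
862: h=8 => slot 8
355: h=8, h2=8, probe 8,3 => slot 3
735: h=10 => slot 10
823: h=8, h2=8, probe 8,3,11 => slot 11
Table: [—, 598, —, 355, —, —, —, —, 862, —, 735, 823, —]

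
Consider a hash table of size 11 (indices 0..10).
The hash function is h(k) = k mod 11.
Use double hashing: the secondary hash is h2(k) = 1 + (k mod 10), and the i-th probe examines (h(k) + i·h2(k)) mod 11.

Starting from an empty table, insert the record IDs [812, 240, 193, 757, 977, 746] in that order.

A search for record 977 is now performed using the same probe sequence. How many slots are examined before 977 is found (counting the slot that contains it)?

812: h=9 → slot 9
240: h=9, h2=1, probe 9,10 → slot 10
193: h=6 → slot 6
757: h=9, h2=8, probe 9,6,3 → slot 3
977: h=9, h2=8, probe 9,6,3,0 → slot 0
746: h=9, h2=7, probe 9,5 → slot 5
Table: [977, ., ., 757, ., 746, 193, ., ., 812, 240]
Lookup 977: h=9, h2=8, probe 9,6,3,0 → found at 0.

4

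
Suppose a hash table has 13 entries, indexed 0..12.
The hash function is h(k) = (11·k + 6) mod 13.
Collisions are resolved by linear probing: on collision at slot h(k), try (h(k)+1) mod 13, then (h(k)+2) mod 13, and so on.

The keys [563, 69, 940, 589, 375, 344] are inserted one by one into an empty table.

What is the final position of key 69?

563: h=11 -> slot 11
69: h=11, probe 11,12 -> slot 12
940: h=11, probe 11,12,0 -> slot 0
589: h=11, probe 11,12,0,1 -> slot 1
375: h=10 -> slot 10
344: h=7 -> slot 7
Table: [940, 589, ., ., ., ., ., 344, ., ., 375, 563, 69]

12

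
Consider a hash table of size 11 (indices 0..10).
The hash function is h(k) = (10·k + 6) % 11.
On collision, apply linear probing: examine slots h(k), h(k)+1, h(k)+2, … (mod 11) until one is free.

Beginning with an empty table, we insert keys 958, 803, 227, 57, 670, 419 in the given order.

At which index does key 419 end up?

Insert 958: h=5, slot 5 empty → index 5.
Insert 803: h=6, slot 6 empty → index 6.
Insert 227: h=10, slot 10 empty → index 10.
Insert 57: h=4, slot 4 empty → index 4.
Insert 670: h=7, slot 7 empty → index 7.
Insert 419: h=5, slots 5,6,7 occupied → index 8.
Table: [—, —, —, —, 57, 958, 803, 670, 419, —, 227]

8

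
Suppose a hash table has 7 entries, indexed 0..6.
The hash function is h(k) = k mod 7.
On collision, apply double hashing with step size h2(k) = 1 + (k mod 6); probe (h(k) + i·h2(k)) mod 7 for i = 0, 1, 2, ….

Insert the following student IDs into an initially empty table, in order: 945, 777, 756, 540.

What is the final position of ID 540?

2

Insert 945: h=0, slot 0 empty → index 0.
Insert 777: h=0, h2=4, slot 0 occupied → index 4.
Insert 756: h=0, h2=1, slot 0 occupied → index 1.
Insert 540: h=1, h2=1, slot 1 occupied → index 2.
Table: [945, 756, 540, ., 777, ., .]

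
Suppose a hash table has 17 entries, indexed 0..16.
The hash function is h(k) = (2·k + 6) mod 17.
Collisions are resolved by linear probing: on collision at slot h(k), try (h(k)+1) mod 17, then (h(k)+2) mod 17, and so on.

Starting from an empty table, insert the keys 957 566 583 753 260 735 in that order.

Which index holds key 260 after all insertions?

957 hashes to 16; slot 16 is free → place at 16.
566 hashes to 16; 16 taken → place at 0.
583 hashes to 16; 16,0 taken → place at 1.
753 hashes to 16; 16,0,1 taken → place at 2.
260 hashes to 16; 16,0,1,2 taken → place at 3.
735 hashes to 14; slot 14 is free → place at 14.
Table: [566, 583, 753, 260, ∅, ∅, ∅, ∅, ∅, ∅, ∅, ∅, ∅, ∅, 735, ∅, 957]

3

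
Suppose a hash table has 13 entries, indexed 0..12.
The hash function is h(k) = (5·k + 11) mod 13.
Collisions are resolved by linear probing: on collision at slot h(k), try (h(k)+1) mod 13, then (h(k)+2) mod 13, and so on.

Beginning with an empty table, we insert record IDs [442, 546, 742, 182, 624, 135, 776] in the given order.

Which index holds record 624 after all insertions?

442 hashes to 11; slot 11 is free → place at 11.
546 hashes to 11; 11 taken → place at 12.
742 hashes to 3; slot 3 is free → place at 3.
182 hashes to 11; 11,12 taken → place at 0.
624 hashes to 11; 11,12,0 taken → place at 1.
135 hashes to 10; slot 10 is free → place at 10.
776 hashes to 4; slot 4 is free → place at 4.
Table: [182, 624, -, 742, 776, -, -, -, -, -, 135, 442, 546]

1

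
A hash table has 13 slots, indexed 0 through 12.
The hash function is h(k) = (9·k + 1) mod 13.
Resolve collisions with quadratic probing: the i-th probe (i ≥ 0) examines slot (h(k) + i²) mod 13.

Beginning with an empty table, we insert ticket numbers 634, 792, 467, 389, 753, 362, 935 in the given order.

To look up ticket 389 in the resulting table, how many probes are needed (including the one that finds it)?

3

Insert 634: h=0, slot 0 empty => index 0.
Insert 792: h=5, slot 5 empty => index 5.
Insert 467: h=5, slot 5 occupied => index 6.
Insert 389: h=5, slots 5,6 occupied => index 9.
Insert 753: h=5, slots 5,6,9 occupied => index 1.
Insert 362: h=9, slot 9 occupied => index 10.
Insert 935: h=5, slots 5,6,9,1 occupied => index 8.
Table: [634, 753, _, _, _, 792, 467, _, 935, 389, 362, _, _]
Lookup 389: h=5, probe 5,6,9 → found at 9.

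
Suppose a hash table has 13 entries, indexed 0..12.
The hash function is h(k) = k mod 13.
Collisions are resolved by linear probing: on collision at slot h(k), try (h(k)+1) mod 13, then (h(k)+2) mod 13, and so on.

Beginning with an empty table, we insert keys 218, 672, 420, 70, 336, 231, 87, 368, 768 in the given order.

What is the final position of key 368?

6

218 hashes to 10; slot 10 is free => place at 10.
672 hashes to 9; slot 9 is free => place at 9.
420 hashes to 4; slot 4 is free => place at 4.
70 hashes to 5; slot 5 is free => place at 5.
336 hashes to 11; slot 11 is free => place at 11.
231 hashes to 10; 10,11 taken => place at 12.
87 hashes to 9; 9,10,11,12 taken => place at 0.
368 hashes to 4; 4,5 taken => place at 6.
768 hashes to 1; slot 1 is free => place at 1.
Table: [87, 768, —, —, 420, 70, 368, —, —, 672, 218, 336, 231]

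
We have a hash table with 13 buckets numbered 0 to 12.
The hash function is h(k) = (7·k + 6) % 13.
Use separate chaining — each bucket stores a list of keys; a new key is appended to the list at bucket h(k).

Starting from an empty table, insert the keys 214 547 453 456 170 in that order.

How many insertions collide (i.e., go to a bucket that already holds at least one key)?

Insert 214: h=9, bucket 9 empty -> new chain.
Insert 547: h=0, bucket 0 empty -> new chain.
Insert 453: h=5, bucket 5 empty -> new chain.
Insert 456: h=0, bucket 0 nonempty -> append to chain.
Insert 170: h=0, bucket 0 nonempty -> append to chain.
Final buckets:
0: 547 -> 456 -> 170
1: —
2: —
3: —
4: —
5: 453
6: —
7: —
8: —
9: 214
10: —
11: —
12: —

2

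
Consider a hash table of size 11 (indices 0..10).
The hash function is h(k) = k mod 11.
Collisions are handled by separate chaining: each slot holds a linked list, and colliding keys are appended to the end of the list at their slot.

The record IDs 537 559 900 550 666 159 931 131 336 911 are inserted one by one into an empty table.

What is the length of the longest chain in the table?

Insert 537: h=9, bucket 9 empty → new chain.
Insert 559: h=9, bucket 9 nonempty → append to chain.
Insert 900: h=9, bucket 9 nonempty → append to chain.
Insert 550: h=0, bucket 0 empty → new chain.
Insert 666: h=6, bucket 6 empty → new chain.
Insert 159: h=5, bucket 5 empty → new chain.
Insert 931: h=7, bucket 7 empty → new chain.
Insert 131: h=10, bucket 10 empty → new chain.
Insert 336: h=6, bucket 6 nonempty → append to chain.
Insert 911: h=9, bucket 9 nonempty → append to chain.
Final buckets:
0: 550
1: ∅
2: ∅
3: ∅
4: ∅
5: 159
6: 666 -> 336
7: 931
8: ∅
9: 537 -> 559 -> 900 -> 911
10: 131

4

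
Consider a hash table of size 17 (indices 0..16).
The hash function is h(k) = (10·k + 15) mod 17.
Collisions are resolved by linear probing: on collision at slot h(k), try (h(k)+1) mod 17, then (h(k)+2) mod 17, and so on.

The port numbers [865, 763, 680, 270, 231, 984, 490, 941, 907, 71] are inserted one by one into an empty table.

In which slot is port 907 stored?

865 hashes to 12; slot 12 is free → place at 12.
763 hashes to 12; 12 taken → place at 13.
680 hashes to 15; slot 15 is free → place at 15.
270 hashes to 12; 12,13 taken → place at 14.
231 hashes to 13; 13,14,15 taken → place at 16.
984 hashes to 12; 12,13,14,15,16 taken → place at 0.
490 hashes to 2; slot 2 is free → place at 2.
941 hashes to 7; slot 7 is free → place at 7.
907 hashes to 7; 7 taken → place at 8.
71 hashes to 11; slot 11 is free → place at 11.
Table: [984, ∅, 490, ∅, ∅, ∅, ∅, 941, 907, ∅, ∅, 71, 865, 763, 270, 680, 231]

8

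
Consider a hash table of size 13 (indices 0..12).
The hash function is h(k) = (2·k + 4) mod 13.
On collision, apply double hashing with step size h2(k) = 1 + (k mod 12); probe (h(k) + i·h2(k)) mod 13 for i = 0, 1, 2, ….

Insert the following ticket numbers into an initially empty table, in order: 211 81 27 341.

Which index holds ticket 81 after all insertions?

7

Insert 211: h=10, slot 10 empty -> index 10.
Insert 81: h=10, h2=10, slot 10 occupied -> index 7.
Insert 27: h=6, slot 6 empty -> index 6.
Insert 341: h=10, h2=6, slot 10 occupied -> index 3.
Table: [-, -, -, 341, -, -, 27, 81, -, -, 211, -, -]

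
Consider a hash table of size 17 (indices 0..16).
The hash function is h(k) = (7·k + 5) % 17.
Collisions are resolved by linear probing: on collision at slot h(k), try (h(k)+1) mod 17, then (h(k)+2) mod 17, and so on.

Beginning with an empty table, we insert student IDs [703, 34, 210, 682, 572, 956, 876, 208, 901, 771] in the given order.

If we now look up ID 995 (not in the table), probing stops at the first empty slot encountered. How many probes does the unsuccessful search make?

703 hashes to 13; slot 13 is free => place at 13.
34 hashes to 5; slot 5 is free => place at 5.
210 hashes to 13; 13 taken => place at 14.
682 hashes to 2; slot 2 is free => place at 2.
572 hashes to 14; 14 taken => place at 15.
956 hashes to 16; slot 16 is free => place at 16.
876 hashes to 0; slot 0 is free => place at 0.
208 hashes to 16; 16,0 taken => place at 1.
901 hashes to 5; 5 taken => place at 6.
771 hashes to 13; 13,14,15,16,0,1,2 taken => place at 3.
Table: [876, 208, 682, 771, -, 34, 901, -, -, -, -, -, -, 703, 210, 572, 956]
Lookup 995: h=0, probe 0,1,2,3,4 → slot 4 empty, not found.

5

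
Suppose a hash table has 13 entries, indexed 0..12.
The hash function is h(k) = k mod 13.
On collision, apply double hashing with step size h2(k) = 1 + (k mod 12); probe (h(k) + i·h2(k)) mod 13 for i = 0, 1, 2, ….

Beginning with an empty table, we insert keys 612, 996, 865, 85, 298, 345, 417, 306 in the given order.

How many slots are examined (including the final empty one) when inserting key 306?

612 hashes to 1; slot 1 is free => place at 1.
996 hashes to 8; slot 8 is free => place at 8.
865 hashes to 7; slot 7 is free => place at 7.
85 hashes to 7, h2=2; 7 taken => place at 9.
298 hashes to 12; slot 12 is free => place at 12.
345 hashes to 7, h2=10; 7 taken => place at 4.
417 hashes to 1, h2=10; 1 taken => place at 11.
306 hashes to 7, h2=7; 7,1,8 taken => place at 2.
Table: [_, 612, 306, _, 345, _, _, 865, 996, 85, _, 417, 298]

4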